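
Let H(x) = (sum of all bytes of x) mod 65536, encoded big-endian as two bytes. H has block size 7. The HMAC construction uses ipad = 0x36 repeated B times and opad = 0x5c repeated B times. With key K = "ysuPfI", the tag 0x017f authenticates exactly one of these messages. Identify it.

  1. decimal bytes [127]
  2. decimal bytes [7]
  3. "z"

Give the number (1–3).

Key "ysuPfI" = 79 73 75 50 66 49 is 6 bytes ≤ B = 7; zero-pad to 7 bytes: K' = 79 73 75 50 66 49 00.
K' ⊕ ipad = 4f 45 43 66 50 7f 36; K' ⊕ opad = 25 2f 29 0c 3a 15 5c.
m1: inner = H(4f 45 43 66 50 7f 36 7f) = 02 c1; tag = H(25 2f 29 0c 3a 15 5c 02 c1) = 01f7
m2: inner = H(4f 45 43 66 50 7f 36 07) = 02 49; tag = H(25 2f 29 0c 3a 15 5c 02 49) = 017f ← matches
m3: inner = H(4f 45 43 66 50 7f 36 7a) = 02 bc; tag = H(25 2f 29 0c 3a 15 5c 02 bc) = 01f2

2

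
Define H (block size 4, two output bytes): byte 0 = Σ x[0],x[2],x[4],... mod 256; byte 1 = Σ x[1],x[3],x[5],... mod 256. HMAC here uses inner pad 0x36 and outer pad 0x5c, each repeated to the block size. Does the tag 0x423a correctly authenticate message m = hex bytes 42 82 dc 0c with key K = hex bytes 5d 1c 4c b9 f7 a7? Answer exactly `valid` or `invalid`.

invalid

Key hex bytes 5d 1c 4c b9 f7 a7 is 6 bytes > B = 4, so hash it first: H(key) = a0 7c, then zero-pad to 4 bytes: K' = a0 7c 00 00.
K' ⊕ ipad = 96 4a 36 36; K' ⊕ opad = fc 20 5c 5c.
Inner hash: even-index sum = 490 mod 256 = 234; odd-index sum = 270 mod 256 = 14 → ea 0e.
Outer hash (recomputed tag): even-index sum = 578 mod 256 = 66; odd-index sum = 138 mod 256 = 138 → 42 8a.
Recomputed tag = 428a; claimed = 423a → mismatch.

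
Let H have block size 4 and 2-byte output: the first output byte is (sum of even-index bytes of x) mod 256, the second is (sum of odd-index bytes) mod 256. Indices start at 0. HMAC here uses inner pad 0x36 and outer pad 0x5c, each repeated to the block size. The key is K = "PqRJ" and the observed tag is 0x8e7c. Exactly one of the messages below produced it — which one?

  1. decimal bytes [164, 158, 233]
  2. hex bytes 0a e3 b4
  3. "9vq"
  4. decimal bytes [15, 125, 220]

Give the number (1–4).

Key "PqRJ" = 50 71 52 4a is exactly B = 4 bytes: K' = 50 71 52 4a.
K' ⊕ ipad = 66 47 64 7c; K' ⊕ opad = 0c 2d 0e 16.
m1: inner = H(66 47 64 7c a4 9e e9) = 57 61; tag = H(0c 2d 0e 16 57 61) = 71a4
m2: inner = H(66 47 64 7c 0a e3 b4) = 88 a6; tag = H(0c 2d 0e 16 88 a6) = a2e9
m3: inner = H(66 47 64 7c 39 76 71) = 74 39; tag = H(0c 2d 0e 16 74 39) = 8e7c ← matches
m4: inner = H(66 47 64 7c 0f 7d dc) = b5 40; tag = H(0c 2d 0e 16 b5 40) = cf83

3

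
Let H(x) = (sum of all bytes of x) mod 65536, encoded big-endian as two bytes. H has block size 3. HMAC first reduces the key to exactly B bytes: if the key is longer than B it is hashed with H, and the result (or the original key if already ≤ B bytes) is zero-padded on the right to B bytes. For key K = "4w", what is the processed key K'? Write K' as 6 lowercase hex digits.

347700

Key "4w" = 34 77 is 2 bytes ≤ B = 3; zero-pad to 3 bytes: K' = 34 77 00.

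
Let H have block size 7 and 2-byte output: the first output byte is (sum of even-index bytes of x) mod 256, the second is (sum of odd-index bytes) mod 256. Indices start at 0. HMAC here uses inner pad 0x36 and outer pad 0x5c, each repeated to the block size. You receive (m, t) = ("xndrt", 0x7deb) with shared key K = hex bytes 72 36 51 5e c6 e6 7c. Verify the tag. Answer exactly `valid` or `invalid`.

Key hex bytes 72 36 51 5e c6 e6 7c is exactly B = 7 bytes: K' = 72 36 51 5e c6 e6 7c.
K' ⊕ ipad = 44 00 67 68 f0 d0 4a; K' ⊕ opad = 2e 6a 0d 02 9a ba 20.
Inner hash: even-index sum = 709 mod 256 = 197; odd-index sum = 648 mod 256 = 136 → c5 88.
Outer hash (recomputed tag): even-index sum = 381 mod 256 = 125; odd-index sum = 491 mod 256 = 235 → 7d eb.
Recomputed tag = 7deb; claimed = 7deb → match.

valid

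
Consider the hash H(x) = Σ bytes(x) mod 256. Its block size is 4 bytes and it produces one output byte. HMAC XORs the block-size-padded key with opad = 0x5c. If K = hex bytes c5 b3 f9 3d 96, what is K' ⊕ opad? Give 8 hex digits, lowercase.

185c5c5c

Key hex bytes c5 b3 f9 3d 96 is 5 bytes > B = 4, so hash it first: H(key) = 44, then zero-pad to 4 bytes: K' = 44 00 00 00.
XOR each byte with 0x5c: 44⊕5c=18, 00⊕5c=5c, 00⊕5c=5c, 00⊕5c=5c.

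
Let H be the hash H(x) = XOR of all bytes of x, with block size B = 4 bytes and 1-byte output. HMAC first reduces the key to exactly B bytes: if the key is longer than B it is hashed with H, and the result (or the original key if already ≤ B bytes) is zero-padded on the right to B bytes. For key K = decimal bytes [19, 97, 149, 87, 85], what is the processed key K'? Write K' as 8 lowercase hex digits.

e5000000

|K| = 5 > B = 4, so first hash the key.
H(K): XOR 13⊕61⊕95⊕57⊕55 = e5.
Zero-pad H(K) = e5 to 4 bytes: K' = e5 00 00 00.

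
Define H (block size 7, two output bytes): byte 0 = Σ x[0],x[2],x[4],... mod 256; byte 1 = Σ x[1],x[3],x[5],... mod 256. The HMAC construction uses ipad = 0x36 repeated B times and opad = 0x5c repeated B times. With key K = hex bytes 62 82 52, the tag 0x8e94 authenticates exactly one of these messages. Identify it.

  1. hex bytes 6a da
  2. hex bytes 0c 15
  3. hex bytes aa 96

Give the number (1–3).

Key hex bytes 62 82 52 is 3 bytes ≤ B = 7; zero-pad to 7 bytes: K' = 62 82 52 00 00 00 00.
K' ⊕ ipad = 54 b4 64 36 36 36 36; K' ⊕ opad = 3e de 0e 5c 5c 5c 5c.
m1: inner = H(54 b4 64 36 36 36 36 6a da) = fe 8a; tag = H(3e de 0e 5c 5c 5c 5c fe 8a) = 8e94 ← matches
m2: inner = H(54 b4 64 36 36 36 36 0c 15) = 39 2c; tag = H(3e de 0e 5c 5c 5c 5c 39 2c) = 30cf
m3: inner = H(54 b4 64 36 36 36 36 aa 96) = ba ca; tag = H(3e de 0e 5c 5c 5c 5c ba ca) = ce50

1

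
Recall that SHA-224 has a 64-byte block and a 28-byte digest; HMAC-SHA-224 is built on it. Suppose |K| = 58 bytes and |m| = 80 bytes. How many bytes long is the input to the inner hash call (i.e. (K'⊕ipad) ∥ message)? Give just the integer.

Key is 58 ≤ 64 bytes, zero-padded: |K'| = 64.
Inner input = (K'⊕ipad) ∥ m → 64 + 80 = 144 bytes.

144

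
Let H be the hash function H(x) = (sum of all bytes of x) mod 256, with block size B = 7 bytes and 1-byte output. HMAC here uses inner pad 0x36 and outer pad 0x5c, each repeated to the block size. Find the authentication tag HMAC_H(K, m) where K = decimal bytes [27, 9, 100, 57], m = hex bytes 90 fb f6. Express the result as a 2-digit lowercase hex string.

3d

Key decimal bytes [27, 9, 100, 57] = 1b 09 64 39 is 4 bytes ≤ B = 7; zero-pad to 7 bytes: K' = 1b 09 64 39 00 00 00.
K' ⊕ ipad = 2d 3f 52 0f 36 36 36.  K' ⊕ opad = 47 55 38 65 5c 5c 5c.
Inner input = (K'⊕ipad) ∥ m = 2d 3f 52 0f 36 36 36 ∥ 90 fb f6.
Inner hash: sum = 45+63+82+15+54+54+54+144+251+246 = 1008; mod 256 = 240 → f0.
Outer input = (K'⊕opad) ∥ inner = 47 55 38 65 5c 5c 5c ∥ f0.
Outer hash (tag): sum = 71+85+56+101+92+92+92+240 = 829; mod 256 = 61 → 3d.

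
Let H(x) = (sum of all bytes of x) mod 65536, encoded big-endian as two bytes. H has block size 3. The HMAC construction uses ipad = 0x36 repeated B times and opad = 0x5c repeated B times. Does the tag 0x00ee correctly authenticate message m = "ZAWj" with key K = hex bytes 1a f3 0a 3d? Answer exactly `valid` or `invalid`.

Key hex bytes 1a f3 0a 3d is 4 bytes > B = 3, so hash it first: H(key) = 01 54, then zero-pad to 3 bytes: K' = 01 54 00.
K' ⊕ ipad = 37 62 36; K' ⊕ opad = 5d 08 5c.
Inner hash: sum = 55+98+54+90+65+87+106 = 555 → 02 2b.
Outer hash (recomputed tag): sum = 93+8+92+2+43 = 238 → 00 ee.
Recomputed tag = 00ee; claimed = 00ee → match.

valid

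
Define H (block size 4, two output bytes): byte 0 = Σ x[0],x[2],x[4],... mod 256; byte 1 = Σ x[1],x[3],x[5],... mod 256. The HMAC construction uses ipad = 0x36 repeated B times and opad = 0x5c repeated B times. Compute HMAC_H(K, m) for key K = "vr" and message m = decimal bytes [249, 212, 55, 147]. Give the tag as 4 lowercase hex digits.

Key "vr" = 76 72 is 2 bytes ≤ B = 4; zero-pad to 4 bytes: K' = 76 72 00 00.
K' ⊕ ipad = 40 44 36 36.  K' ⊕ opad = 2a 2e 5c 5c.
Inner input = (K'⊕ipad) ∥ m = 40 44 36 36 ∥ f9 d4 37 93.
Inner hash: even-index sum = 422 mod 256 = 166; odd-index sum = 481 mod 256 = 225 → a6 e1.
Outer input = (K'⊕opad) ∥ inner = 2a 2e 5c 5c ∥ a6 e1.
Outer hash (tag): even-index sum = 300 mod 256 = 44; odd-index sum = 363 mod 256 = 107 → 2c 6b.

2c6b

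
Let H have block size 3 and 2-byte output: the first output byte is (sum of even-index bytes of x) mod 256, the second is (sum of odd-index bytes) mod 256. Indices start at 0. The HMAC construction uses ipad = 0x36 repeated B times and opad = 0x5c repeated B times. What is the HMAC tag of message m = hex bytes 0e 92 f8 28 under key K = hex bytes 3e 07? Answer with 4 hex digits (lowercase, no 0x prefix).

Key hex bytes 3e 07 is 2 bytes ≤ B = 3; zero-pad to 3 bytes: K' = 3e 07 00.
K' ⊕ ipad = 08 31 36.  K' ⊕ opad = 62 5b 5c.
Inner input = (K'⊕ipad) ∥ m = 08 31 36 ∥ 0e 92 f8 28.
Inner hash: even-index sum = 248 mod 256 = 248; odd-index sum = 311 mod 256 = 55 → f8 37.
Outer input = (K'⊕opad) ∥ inner = 62 5b 5c ∥ f8 37.
Outer hash (tag): even-index sum = 245 mod 256 = 245; odd-index sum = 339 mod 256 = 83 → f5 53.

f553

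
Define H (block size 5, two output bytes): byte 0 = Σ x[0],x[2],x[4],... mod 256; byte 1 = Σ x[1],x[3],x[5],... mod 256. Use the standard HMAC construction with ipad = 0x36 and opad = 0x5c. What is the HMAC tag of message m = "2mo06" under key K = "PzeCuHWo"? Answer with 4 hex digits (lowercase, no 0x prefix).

Key "PzeCuHWo" = 50 7a 65 43 75 48 57 6f is 8 bytes > B = 5, so hash it first: H(key) = 81 74, then zero-pad to 5 bytes: K' = 81 74 00 00 00.
K' ⊕ ipad = b7 42 36 36 36.  K' ⊕ opad = dd 28 5c 5c 5c.
Inner input = (K'⊕ipad) ∥ m = b7 42 36 36 36 ∥ 32 6d 6f 30 36.
Inner hash: even-index sum = 448 mod 256 = 192; odd-index sum = 335 mod 256 = 79 → c0 4f.
Outer input = (K'⊕opad) ∥ inner = dd 28 5c 5c 5c ∥ c0 4f.
Outer hash (tag): even-index sum = 484 mod 256 = 228; odd-index sum = 324 mod 256 = 68 → e4 44.

e444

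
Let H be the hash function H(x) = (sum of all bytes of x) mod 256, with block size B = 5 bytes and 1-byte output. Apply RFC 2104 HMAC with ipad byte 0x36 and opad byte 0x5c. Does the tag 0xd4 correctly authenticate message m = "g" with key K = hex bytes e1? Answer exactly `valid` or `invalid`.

invalid

Key hex bytes e1 is 1 byte ≤ B = 5; zero-pad to 5 bytes: K' = e1 00 00 00 00.
K' ⊕ ipad = d7 36 36 36 36; K' ⊕ opad = bd 5c 5c 5c 5c.
Inner hash: sum = 215+54+54+54+54+103 = 534; mod 256 = 22 → 16.
Outer hash (recomputed tag): sum = 189+92+92+92+92+22 = 579; mod 256 = 67 → 43.
Recomputed tag = 43; claimed = d4 → mismatch.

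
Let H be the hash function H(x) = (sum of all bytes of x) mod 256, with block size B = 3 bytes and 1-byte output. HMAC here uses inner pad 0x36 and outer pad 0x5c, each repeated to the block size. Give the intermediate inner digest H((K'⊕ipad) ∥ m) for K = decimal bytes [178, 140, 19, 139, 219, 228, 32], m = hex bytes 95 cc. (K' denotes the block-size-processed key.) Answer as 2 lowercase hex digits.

Key decimal bytes [178, 140, 19, 139, 219, 228, 32] = b2 8c 13 8b db e4 20 is 7 bytes > B = 3, so hash it first: H(key) = bb, then zero-pad to 3 bytes: K' = bb 00 00.
K' ⊕ ipad = 8d 36 36.
Inner input = 8d 36 36 ∥ 95 cc.
Inner hash: sum = 141+54+54+149+204 = 602; mod 256 = 90 → 5a.

5a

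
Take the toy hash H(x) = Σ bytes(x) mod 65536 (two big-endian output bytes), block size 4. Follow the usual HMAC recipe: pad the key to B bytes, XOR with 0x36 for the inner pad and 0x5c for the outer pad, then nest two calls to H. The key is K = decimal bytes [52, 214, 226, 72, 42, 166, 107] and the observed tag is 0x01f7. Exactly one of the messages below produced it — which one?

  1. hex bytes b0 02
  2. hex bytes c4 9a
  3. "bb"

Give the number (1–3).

1

Key decimal bytes [52, 214, 226, 72, 42, 166, 107] = 34 d6 e2 48 2a a6 6b is 7 bytes > B = 4, so hash it first: H(key) = 03 6f, then zero-pad to 4 bytes: K' = 03 6f 00 00.
K' ⊕ ipad = 35 59 36 36; K' ⊕ opad = 5f 33 5c 5c.
m1: inner = H(35 59 36 36 b0 02) = 01 ac; tag = H(5f 33 5c 5c 01 ac) = 01f7 ← matches
m2: inner = H(35 59 36 36 c4 9a) = 02 58; tag = H(5f 33 5c 5c 02 58) = 01a4
m3: inner = H(35 59 36 36 62 62) = 01 be; tag = H(5f 33 5c 5c 01 be) = 0209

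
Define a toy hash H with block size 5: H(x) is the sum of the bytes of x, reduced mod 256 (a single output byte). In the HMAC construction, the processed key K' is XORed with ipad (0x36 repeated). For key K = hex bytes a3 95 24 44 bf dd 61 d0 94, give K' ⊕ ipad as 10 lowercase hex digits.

3736363636

Key hex bytes a3 95 24 44 bf dd 61 d0 94 is 9 bytes > B = 5, so hash it first: H(key) = 01, then zero-pad to 5 bytes: K' = 01 00 00 00 00.
XOR each byte with 0x36: 01⊕36=37, 00⊕36=36, 00⊕36=36, 00⊕36=36, 00⊕36=36.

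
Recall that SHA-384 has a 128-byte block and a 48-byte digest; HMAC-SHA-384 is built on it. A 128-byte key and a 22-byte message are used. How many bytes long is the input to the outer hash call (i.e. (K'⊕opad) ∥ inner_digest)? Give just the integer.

176

Key is 128 ≤ 128 bytes, zero-padded: |K'| = 128.
Outer input = (K'⊕opad) ∥ H(inner) → 128 + 48 = 176 bytes.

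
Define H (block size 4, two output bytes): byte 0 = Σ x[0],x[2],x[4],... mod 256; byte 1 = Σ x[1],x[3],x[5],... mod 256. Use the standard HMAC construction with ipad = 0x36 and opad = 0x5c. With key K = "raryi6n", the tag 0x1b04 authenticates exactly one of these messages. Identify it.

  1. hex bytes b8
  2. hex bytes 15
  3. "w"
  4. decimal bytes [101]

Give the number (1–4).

2

Key "raryi6n" = 72 61 72 79 69 36 6e is 7 bytes > B = 4, so hash it first: H(key) = bb 10, then zero-pad to 4 bytes: K' = bb 10 00 00.
K' ⊕ ipad = 8d 26 36 36; K' ⊕ opad = e7 4c 5c 5c.
m1: inner = H(8d 26 36 36 b8) = 7b 5c; tag = H(e7 4c 5c 5c 7b 5c) = be04
m2: inner = H(8d 26 36 36 15) = d8 5c; tag = H(e7 4c 5c 5c d8 5c) = 1b04 ← matches
m3: inner = H(8d 26 36 36 77) = 3a 5c; tag = H(e7 4c 5c 5c 3a 5c) = 7d04
m4: inner = H(8d 26 36 36 65) = 28 5c; tag = H(e7 4c 5c 5c 28 5c) = 6b04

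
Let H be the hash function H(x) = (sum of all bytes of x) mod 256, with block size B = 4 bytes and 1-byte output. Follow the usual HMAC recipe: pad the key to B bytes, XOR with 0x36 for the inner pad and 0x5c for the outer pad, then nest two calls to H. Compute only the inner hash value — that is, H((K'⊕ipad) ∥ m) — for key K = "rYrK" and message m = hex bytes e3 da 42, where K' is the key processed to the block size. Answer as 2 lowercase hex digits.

Key "rYrK" = 72 59 72 4b is exactly B = 4 bytes: K' = 72 59 72 4b.
K' ⊕ ipad = 44 6f 44 7d.
Inner input = 44 6f 44 7d ∥ e3 da 42.
Inner hash: sum = 68+111+68+125+227+218+66 = 883; mod 256 = 115 → 73.

73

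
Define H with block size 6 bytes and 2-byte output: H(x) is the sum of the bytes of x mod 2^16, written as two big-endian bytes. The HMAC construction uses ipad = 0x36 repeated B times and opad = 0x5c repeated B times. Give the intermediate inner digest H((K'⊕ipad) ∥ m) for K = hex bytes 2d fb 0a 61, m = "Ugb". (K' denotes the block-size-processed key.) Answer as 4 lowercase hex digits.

0305

Key hex bytes 2d fb 0a 61 is 4 bytes ≤ B = 6; zero-pad to 6 bytes: K' = 2d fb 0a 61 00 00.
K' ⊕ ipad = 1b cd 3c 57 36 36.
Inner input = 1b cd 3c 57 36 36 ∥ 55 67 62.
Inner hash: sum = 27+205+60+87+54+54+85+103+98 = 773 → 03 05.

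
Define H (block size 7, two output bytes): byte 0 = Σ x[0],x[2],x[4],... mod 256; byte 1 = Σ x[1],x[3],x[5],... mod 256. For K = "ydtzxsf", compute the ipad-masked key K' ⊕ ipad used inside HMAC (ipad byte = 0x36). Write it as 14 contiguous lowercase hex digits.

Key "ydtzxsf" = 79 64 74 7a 78 73 66 is exactly B = 7 bytes: K' = 79 64 74 7a 78 73 66.
XOR each byte with 0x36: 79⊕36=4f, 64⊕36=52, 74⊕36=42, 7a⊕36=4c, 78⊕36=4e, 73⊕36=45, 66⊕36=50.

4f52424c4e4550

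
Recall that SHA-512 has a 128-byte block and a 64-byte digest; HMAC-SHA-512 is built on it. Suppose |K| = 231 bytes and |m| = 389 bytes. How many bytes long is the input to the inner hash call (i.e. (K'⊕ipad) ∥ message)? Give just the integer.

517

Key is 231 > 128 bytes, so it is hashed to 64 bytes then zero-padded to 128: |K'| = 128.
Inner input = (K'⊕ipad) ∥ m → 128 + 389 = 517 bytes.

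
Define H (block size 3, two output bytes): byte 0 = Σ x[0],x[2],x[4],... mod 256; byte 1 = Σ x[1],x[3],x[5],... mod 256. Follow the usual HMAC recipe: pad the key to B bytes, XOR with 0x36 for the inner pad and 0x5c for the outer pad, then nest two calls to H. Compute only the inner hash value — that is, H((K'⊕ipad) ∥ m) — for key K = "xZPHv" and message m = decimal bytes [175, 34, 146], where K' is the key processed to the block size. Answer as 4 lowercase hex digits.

60d5

Key "xZPHv" = 78 5a 50 48 76 is 5 bytes > B = 3, so hash it first: H(key) = 3e a2, then zero-pad to 3 bytes: K' = 3e a2 00.
K' ⊕ ipad = 08 94 36.
Inner input = 08 94 36 ∥ af 22 92.
Inner hash: even-index sum = 96 mod 256 = 96; odd-index sum = 469 mod 256 = 213 → 60 d5.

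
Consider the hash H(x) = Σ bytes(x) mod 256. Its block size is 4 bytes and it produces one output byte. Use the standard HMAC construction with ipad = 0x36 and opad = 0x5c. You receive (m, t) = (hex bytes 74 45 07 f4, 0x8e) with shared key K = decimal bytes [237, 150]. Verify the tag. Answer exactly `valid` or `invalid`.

invalid

Key decimal bytes [237, 150] = ed 96 is 2 bytes ≤ B = 4; zero-pad to 4 bytes: K' = ed 96 00 00.
K' ⊕ ipad = db a0 36 36; K' ⊕ opad = b1 ca 5c 5c.
Inner hash: sum = 219+160+54+54+116+69+7+244 = 923; mod 256 = 155 → 9b.
Outer hash (recomputed tag): sum = 177+202+92+92+155 = 718; mod 256 = 206 → ce.
Recomputed tag = ce; claimed = 8e → mismatch.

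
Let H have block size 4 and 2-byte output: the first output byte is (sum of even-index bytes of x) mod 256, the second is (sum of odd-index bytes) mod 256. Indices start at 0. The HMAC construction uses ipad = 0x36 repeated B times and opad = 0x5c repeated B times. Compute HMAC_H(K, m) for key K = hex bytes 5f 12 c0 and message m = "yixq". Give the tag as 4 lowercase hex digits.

Key hex bytes 5f 12 c0 is 3 bytes ≤ B = 4; zero-pad to 4 bytes: K' = 5f 12 c0 00.
K' ⊕ ipad = 69 24 f6 36.  K' ⊕ opad = 03 4e 9c 5c.
Inner input = (K'⊕ipad) ∥ m = 69 24 f6 36 ∥ 79 69 78 71.
Inner hash: even-index sum = 592 mod 256 = 80; odd-index sum = 308 mod 256 = 52 → 50 34.
Outer input = (K'⊕opad) ∥ inner = 03 4e 9c 5c ∥ 50 34.
Outer hash (tag): even-index sum = 239 mod 256 = 239; odd-index sum = 222 mod 256 = 222 → ef de.

efde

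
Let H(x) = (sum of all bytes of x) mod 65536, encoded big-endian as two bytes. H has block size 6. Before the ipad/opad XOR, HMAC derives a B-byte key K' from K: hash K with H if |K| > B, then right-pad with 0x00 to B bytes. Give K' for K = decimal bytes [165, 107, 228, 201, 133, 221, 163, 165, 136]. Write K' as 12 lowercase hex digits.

05ef00000000

|K| = 9 > B = 6, so first hash the key.
H(K): sum = 165+107+228+201+133+221+163+165+136 = 1519 → 05 ef.
Zero-pad H(K) = 05 ef to 6 bytes: K' = 05 ef 00 00 00 00.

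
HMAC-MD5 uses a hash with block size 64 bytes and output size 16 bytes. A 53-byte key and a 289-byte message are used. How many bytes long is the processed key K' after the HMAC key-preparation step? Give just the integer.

Key is 53 ≤ 64 bytes, zero-padded: |K'| = 64.

64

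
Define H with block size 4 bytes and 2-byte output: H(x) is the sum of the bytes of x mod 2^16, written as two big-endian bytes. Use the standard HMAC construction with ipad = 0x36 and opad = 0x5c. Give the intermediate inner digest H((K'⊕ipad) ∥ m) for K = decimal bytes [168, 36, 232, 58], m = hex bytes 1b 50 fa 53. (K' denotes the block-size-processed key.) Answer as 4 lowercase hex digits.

0352

Key decimal bytes [168, 36, 232, 58] = a8 24 e8 3a is exactly B = 4 bytes: K' = a8 24 e8 3a.
K' ⊕ ipad = 9e 12 de 0c.
Inner input = 9e 12 de 0c ∥ 1b 50 fa 53.
Inner hash: sum = 158+18+222+12+27+80+250+83 = 850 → 03 52.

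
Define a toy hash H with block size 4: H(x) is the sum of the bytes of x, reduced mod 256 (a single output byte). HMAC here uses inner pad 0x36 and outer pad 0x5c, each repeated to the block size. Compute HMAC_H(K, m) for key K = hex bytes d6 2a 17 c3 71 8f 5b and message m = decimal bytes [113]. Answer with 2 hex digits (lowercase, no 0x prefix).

93

Key hex bytes d6 2a 17 c3 71 8f 5b is 7 bytes > B = 4, so hash it first: H(key) = 35, then zero-pad to 4 bytes: K' = 35 00 00 00.
K' ⊕ ipad = 03 36 36 36.  K' ⊕ opad = 69 5c 5c 5c.
Inner input = (K'⊕ipad) ∥ m = 03 36 36 36 ∥ 71.
Inner hash: sum = 3+54+54+54+113 = 278; mod 256 = 22 → 16.
Outer input = (K'⊕opad) ∥ inner = 69 5c 5c 5c ∥ 16.
Outer hash (tag): sum = 105+92+92+92+22 = 403; mod 256 = 147 → 93.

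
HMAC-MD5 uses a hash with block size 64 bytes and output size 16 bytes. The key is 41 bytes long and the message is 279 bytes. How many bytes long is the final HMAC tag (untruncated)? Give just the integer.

The tag is one MD5 digest: 16 bytes.

16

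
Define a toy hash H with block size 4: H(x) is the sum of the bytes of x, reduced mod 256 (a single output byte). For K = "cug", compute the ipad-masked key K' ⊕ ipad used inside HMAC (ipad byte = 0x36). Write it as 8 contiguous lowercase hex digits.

Key "cug" = 63 75 67 is 3 bytes ≤ B = 4; zero-pad to 4 bytes: K' = 63 75 67 00.
XOR each byte with 0x36: 63⊕36=55, 75⊕36=43, 67⊕36=51, 00⊕36=36.

55435136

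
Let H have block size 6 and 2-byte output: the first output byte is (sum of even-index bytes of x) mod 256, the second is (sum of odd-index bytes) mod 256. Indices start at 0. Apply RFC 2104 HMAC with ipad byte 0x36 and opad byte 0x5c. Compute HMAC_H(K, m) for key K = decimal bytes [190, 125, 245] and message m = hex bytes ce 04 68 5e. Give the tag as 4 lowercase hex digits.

9ef2

Key decimal bytes [190, 125, 245] = be 7d f5 is 3 bytes ≤ B = 6; zero-pad to 6 bytes: K' = be 7d f5 00 00 00.
K' ⊕ ipad = 88 4b c3 36 36 36.  K' ⊕ opad = e2 21 a9 5c 5c 5c.
Inner input = (K'⊕ipad) ∥ m = 88 4b c3 36 36 36 ∥ ce 04 68 5e.
Inner hash: even-index sum = 695 mod 256 = 183; odd-index sum = 281 mod 256 = 25 → b7 19.
Outer input = (K'⊕opad) ∥ inner = e2 21 a9 5c 5c 5c ∥ b7 19.
Outer hash (tag): even-index sum = 670 mod 256 = 158; odd-index sum = 242 mod 256 = 242 → 9e f2.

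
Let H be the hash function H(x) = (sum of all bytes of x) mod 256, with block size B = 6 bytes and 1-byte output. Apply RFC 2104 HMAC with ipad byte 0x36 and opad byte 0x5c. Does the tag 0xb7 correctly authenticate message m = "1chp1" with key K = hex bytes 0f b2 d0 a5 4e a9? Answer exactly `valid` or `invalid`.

Key hex bytes 0f b2 d0 a5 4e a9 is exactly B = 6 bytes: K' = 0f b2 d0 a5 4e a9.
K' ⊕ ipad = 39 84 e6 93 78 9f; K' ⊕ opad = 53 ee 8c f9 12 f5.
Inner hash: sum = 57+132+230+147+120+159+49+99+104+112+49 = 1258; mod 256 = 234 → ea.
Outer hash (recomputed tag): sum = 83+238+140+249+18+245+234 = 1207; mod 256 = 183 → b7.
Recomputed tag = b7; claimed = b7 → match.

valid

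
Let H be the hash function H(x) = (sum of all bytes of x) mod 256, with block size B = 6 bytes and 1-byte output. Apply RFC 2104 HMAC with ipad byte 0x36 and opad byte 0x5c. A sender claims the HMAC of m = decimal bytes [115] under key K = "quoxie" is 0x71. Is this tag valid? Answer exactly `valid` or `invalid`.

valid

Key "quoxie" = 71 75 6f 78 69 65 is exactly B = 6 bytes: K' = 71 75 6f 78 69 65.
K' ⊕ ipad = 47 43 59 4e 5f 53; K' ⊕ opad = 2d 29 33 24 35 39.
Inner hash: sum = 71+67+89+78+95+83+115 = 598; mod 256 = 86 → 56.
Outer hash (recomputed tag): sum = 45+41+51+36+53+57+86 = 369; mod 256 = 113 → 71.
Recomputed tag = 71; claimed = 71 → match.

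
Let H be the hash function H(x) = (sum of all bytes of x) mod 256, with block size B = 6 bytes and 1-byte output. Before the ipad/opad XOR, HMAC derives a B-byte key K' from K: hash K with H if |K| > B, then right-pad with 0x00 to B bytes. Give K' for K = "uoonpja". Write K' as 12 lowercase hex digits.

|K| = 7 > B = 6, so first hash the key.
H(K): sum = 117+111+111+110+112+106+97 = 764; mod 256 = 252 → fc.
Zero-pad H(K) = fc to 6 bytes: K' = fc 00 00 00 00 00.

fc0000000000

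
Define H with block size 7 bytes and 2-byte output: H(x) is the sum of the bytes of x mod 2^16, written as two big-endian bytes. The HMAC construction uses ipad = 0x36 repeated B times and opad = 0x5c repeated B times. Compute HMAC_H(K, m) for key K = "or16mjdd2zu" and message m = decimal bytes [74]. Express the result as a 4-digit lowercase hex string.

Key "or16mjdd2zu" = 6f 72 31 36 6d 6a 64 64 32 7a 75 is 11 bytes > B = 7, so hash it first: H(key) = 04 08, then zero-pad to 7 bytes: K' = 04 08 00 00 00 00 00.
K' ⊕ ipad = 32 3e 36 36 36 36 36.  K' ⊕ opad = 58 54 5c 5c 5c 5c 5c.
Inner input = (K'⊕ipad) ∥ m = 32 3e 36 36 36 36 36 ∥ 4a.
Inner hash: sum = 50+62+54+54+54+54+54+74 = 456 → 01 c8.
Outer input = (K'⊕opad) ∥ inner = 58 54 5c 5c 5c 5c 5c ∥ 01 c8.
Outer hash (tag): sum = 88+84+92+92+92+92+92+1+200 = 833 → 03 41.

0341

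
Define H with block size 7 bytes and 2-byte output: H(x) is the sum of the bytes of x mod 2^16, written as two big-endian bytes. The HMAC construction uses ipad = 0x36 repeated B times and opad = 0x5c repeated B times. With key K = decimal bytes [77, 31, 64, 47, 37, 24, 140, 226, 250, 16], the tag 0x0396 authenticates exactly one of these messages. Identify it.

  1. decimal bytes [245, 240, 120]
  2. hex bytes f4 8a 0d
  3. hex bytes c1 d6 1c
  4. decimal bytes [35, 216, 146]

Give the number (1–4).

Key decimal bytes [77, 31, 64, 47, 37, 24, 140, 226, 250, 16] = 4d 1f 40 2f 25 18 8c e2 fa 10 is 10 bytes > B = 7, so hash it first: H(key) = 03 90, then zero-pad to 7 bytes: K' = 03 90 00 00 00 00 00.
K' ⊕ ipad = 35 a6 36 36 36 36 36; K' ⊕ opad = 5f cc 5c 5c 5c 5c 5c.
m1: inner = H(35 a6 36 36 36 36 36 f5 f0 78) = 04 46; tag = H(5f cc 5c 5c 5c 5c 5c 04 46) = 0341
m2: inner = H(35 a6 36 36 36 36 36 f4 8a 0d) = 03 74; tag = H(5f cc 5c 5c 5c 5c 5c 03 74) = 036e
m3: inner = H(35 a6 36 36 36 36 36 c1 d6 1c) = 03 9c; tag = H(5f cc 5c 5c 5c 5c 5c 03 9c) = 0396 ← matches
m4: inner = H(35 a6 36 36 36 36 36 23 d8 92) = 03 76; tag = H(5f cc 5c 5c 5c 5c 5c 03 76) = 0370

3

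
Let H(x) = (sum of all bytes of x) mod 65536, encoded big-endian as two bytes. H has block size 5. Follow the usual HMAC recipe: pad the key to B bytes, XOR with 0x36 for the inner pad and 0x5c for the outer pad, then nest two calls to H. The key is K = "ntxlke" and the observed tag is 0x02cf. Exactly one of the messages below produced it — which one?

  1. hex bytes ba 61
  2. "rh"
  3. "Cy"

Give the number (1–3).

1

Key "ntxlke" = 6e 74 78 6c 6b 65 is 6 bytes > B = 5, so hash it first: H(key) = 02 96, then zero-pad to 5 bytes: K' = 02 96 00 00 00.
K' ⊕ ipad = 34 a0 36 36 36; K' ⊕ opad = 5e ca 5c 5c 5c.
m1: inner = H(34 a0 36 36 36 ba 61) = 02 91; tag = H(5e ca 5c 5c 5c 02 91) = 02cf ← matches
m2: inner = H(34 a0 36 36 36 72 68) = 02 50; tag = H(5e ca 5c 5c 5c 02 50) = 028e
m3: inner = H(34 a0 36 36 36 43 79) = 02 32; tag = H(5e ca 5c 5c 5c 02 32) = 0270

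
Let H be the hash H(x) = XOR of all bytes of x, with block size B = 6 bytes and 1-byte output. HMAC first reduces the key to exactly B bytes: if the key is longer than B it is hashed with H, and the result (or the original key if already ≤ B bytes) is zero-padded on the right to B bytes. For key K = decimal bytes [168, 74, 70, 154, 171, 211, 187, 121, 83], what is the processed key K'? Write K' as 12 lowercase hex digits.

|K| = 9 > B = 6, so first hash the key.
H(K): XOR a8⊕4a⊕46⊕9a⊕ab⊕d3⊕bb⊕79⊕53 = d7.
Zero-pad H(K) = d7 to 6 bytes: K' = d7 00 00 00 00 00.

d70000000000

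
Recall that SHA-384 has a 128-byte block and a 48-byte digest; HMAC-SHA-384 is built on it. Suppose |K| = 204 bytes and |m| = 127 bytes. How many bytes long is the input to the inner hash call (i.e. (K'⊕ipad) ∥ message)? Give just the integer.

Key is 204 > 128 bytes, so it is hashed to 48 bytes then zero-padded to 128: |K'| = 128.
Inner input = (K'⊕ipad) ∥ m → 128 + 127 = 255 bytes.

255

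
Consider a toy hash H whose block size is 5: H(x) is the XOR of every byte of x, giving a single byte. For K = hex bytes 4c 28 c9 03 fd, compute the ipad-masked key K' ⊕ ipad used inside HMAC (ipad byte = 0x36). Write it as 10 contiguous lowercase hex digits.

7a1eff35cb

Key hex bytes 4c 28 c9 03 fd is exactly B = 5 bytes: K' = 4c 28 c9 03 fd.
XOR each byte with 0x36: 4c⊕36=7a, 28⊕36=1e, c9⊕36=ff, 03⊕36=35, fd⊕36=cb.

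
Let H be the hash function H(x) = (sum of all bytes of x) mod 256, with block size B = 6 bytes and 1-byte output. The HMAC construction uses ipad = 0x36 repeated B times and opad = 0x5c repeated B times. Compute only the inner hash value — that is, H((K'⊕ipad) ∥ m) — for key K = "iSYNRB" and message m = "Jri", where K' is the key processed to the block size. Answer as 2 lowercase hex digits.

a8

Key "iSYNRB" = 69 53 59 4e 52 42 is exactly B = 6 bytes: K' = 69 53 59 4e 52 42.
K' ⊕ ipad = 5f 65 6f 78 64 74.
Inner input = 5f 65 6f 78 64 74 ∥ 4a 72 69.
Inner hash: sum = 95+101+111+120+100+116+74+114+105 = 936; mod 256 = 168 → a8.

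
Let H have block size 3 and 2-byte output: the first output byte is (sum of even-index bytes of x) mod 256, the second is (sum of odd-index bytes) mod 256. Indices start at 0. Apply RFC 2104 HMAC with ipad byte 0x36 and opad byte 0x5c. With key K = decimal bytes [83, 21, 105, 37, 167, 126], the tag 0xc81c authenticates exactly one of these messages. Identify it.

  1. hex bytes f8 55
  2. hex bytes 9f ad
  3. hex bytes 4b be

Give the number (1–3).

Key decimal bytes [83, 21, 105, 37, 167, 126] = 53 15 69 25 a7 7e is 6 bytes > B = 3, so hash it first: H(key) = 63 b8, then zero-pad to 3 bytes: K' = 63 b8 00.
K' ⊕ ipad = 55 8e 36; K' ⊕ opad = 3f e4 5c.
m1: inner = H(55 8e 36 f8 55) = e0 86; tag = H(3f e4 5c e0 86) = 21c4
m2: inner = H(55 8e 36 9f ad) = 38 2d; tag = H(3f e4 5c 38 2d) = c81c ← matches
m3: inner = H(55 8e 36 4b be) = 49 d9; tag = H(3f e4 5c 49 d9) = 742d

2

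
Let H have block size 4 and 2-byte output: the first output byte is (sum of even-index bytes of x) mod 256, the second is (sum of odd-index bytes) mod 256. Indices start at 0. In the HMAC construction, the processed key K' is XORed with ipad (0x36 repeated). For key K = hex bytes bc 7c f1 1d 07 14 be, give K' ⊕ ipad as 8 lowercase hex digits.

449b3636

Key hex bytes bc 7c f1 1d 07 14 be is 7 bytes > B = 4, so hash it first: H(key) = 72 ad, then zero-pad to 4 bytes: K' = 72 ad 00 00.
XOR each byte with 0x36: 72⊕36=44, ad⊕36=9b, 00⊕36=36, 00⊕36=36.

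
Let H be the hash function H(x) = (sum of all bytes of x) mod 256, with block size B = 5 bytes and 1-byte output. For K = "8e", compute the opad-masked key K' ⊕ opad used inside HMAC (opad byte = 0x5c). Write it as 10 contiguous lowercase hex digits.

Key "8e" = 38 65 is 2 bytes ≤ B = 5; zero-pad to 5 bytes: K' = 38 65 00 00 00.
XOR each byte with 0x5c: 38⊕5c=64, 65⊕5c=39, 00⊕5c=5c, 00⊕5c=5c, 00⊕5c=5c.

64395c5c5c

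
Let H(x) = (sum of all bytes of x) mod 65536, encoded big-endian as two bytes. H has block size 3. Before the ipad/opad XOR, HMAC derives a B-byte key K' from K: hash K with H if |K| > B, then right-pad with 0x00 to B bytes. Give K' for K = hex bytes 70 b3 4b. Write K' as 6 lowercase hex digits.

Key hex bytes 70 b3 4b is exactly B = 3 bytes: K' = 70 b3 4b.

70b34b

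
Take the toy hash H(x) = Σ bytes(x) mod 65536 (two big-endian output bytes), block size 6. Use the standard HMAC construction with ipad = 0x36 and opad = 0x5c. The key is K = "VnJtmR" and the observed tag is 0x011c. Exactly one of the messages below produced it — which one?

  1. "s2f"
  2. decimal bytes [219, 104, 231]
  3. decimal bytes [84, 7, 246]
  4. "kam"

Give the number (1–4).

2

Key "VnJtmR" = 56 6e 4a 74 6d 52 is exactly B = 6 bytes: K' = 56 6e 4a 74 6d 52.
K' ⊕ ipad = 60 58 7c 42 5b 64; K' ⊕ opad = 0a 32 16 28 31 0e.
m1: inner = H(60 58 7c 42 5b 64 73 32 66) = 03 40; tag = H(0a 32 16 28 31 0e 03 40) = 00fc
m2: inner = H(60 58 7c 42 5b 64 db 68 e7) = 04 5f; tag = H(0a 32 16 28 31 0e 04 5f) = 011c ← matches
m3: inner = H(60 58 7c 42 5b 64 54 07 f6) = 03 86; tag = H(0a 32 16 28 31 0e 03 86) = 0142
m4: inner = H(60 58 7c 42 5b 64 6b 61 6d) = 03 6e; tag = H(0a 32 16 28 31 0e 03 6e) = 012a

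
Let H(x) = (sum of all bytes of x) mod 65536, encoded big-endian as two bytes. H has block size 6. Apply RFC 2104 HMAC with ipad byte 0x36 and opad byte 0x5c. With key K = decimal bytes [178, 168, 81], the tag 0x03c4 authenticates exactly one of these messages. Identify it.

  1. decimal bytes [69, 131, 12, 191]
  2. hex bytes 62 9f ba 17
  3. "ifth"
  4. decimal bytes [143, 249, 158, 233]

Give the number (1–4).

1

Key decimal bytes [178, 168, 81] = b2 a8 51 is 3 bytes ≤ B = 6; zero-pad to 6 bytes: K' = b2 a8 51 00 00 00.
K' ⊕ ipad = 84 9e 67 36 36 36; K' ⊕ opad = ee f4 0d 5c 5c 5c.
m1: inner = H(84 9e 67 36 36 36 45 83 0c bf) = 03 be; tag = H(ee f4 0d 5c 5c 5c 03 be) = 03c4 ← matches
m2: inner = H(84 9e 67 36 36 36 62 9f ba 17) = 03 fd; tag = H(ee f4 0d 5c 5c 5c 03 fd) = 0403
m3: inner = H(84 9e 67 36 36 36 69 66 74 68) = 03 d6; tag = H(ee f4 0d 5c 5c 5c 03 d6) = 03dc
m4: inner = H(84 9e 67 36 36 36 8f f9 9e e9) = 05 3a; tag = H(ee f4 0d 5c 5c 5c 05 3a) = 0342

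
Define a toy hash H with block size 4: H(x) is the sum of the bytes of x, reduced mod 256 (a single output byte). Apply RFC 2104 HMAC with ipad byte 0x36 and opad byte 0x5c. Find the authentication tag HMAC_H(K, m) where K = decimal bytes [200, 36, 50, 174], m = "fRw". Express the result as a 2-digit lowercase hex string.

Key decimal bytes [200, 36, 50, 174] = c8 24 32 ae is exactly B = 4 bytes: K' = c8 24 32 ae.
K' ⊕ ipad = fe 12 04 98.  K' ⊕ opad = 94 78 6e f2.
Inner input = (K'⊕ipad) ∥ m = fe 12 04 98 ∥ 66 52 77.
Inner hash: sum = 254+18+4+152+102+82+119 = 731; mod 256 = 219 → db.
Outer input = (K'⊕opad) ∥ inner = 94 78 6e f2 ∥ db.
Outer hash (tag): sum = 148+120+110+242+219 = 839; mod 256 = 71 → 47.

47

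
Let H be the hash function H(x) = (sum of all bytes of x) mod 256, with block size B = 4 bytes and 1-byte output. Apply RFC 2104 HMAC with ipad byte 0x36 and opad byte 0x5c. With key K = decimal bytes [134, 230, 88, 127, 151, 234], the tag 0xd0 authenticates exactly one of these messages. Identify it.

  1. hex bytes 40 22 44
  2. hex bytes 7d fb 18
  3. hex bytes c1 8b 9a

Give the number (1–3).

2

Key decimal bytes [134, 230, 88, 127, 151, 234] = 86 e6 58 7f 97 ea is 6 bytes > B = 4, so hash it first: H(key) = c4, then zero-pad to 4 bytes: K' = c4 00 00 00.
K' ⊕ ipad = f2 36 36 36; K' ⊕ opad = 98 5c 5c 5c.
m1: inner = H(f2 36 36 36 40 22 44) = 3a; tag = H(98 5c 5c 5c 3a) = e6
m2: inner = H(f2 36 36 36 7d fb 18) = 24; tag = H(98 5c 5c 5c 24) = d0 ← matches
m3: inner = H(f2 36 36 36 c1 8b 9a) = 7a; tag = H(98 5c 5c 5c 7a) = 26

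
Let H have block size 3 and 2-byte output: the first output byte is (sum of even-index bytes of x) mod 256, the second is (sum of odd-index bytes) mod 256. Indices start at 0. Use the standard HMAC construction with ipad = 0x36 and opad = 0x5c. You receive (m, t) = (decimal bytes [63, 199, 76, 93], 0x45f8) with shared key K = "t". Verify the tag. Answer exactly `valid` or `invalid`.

Key "t" = 74 is 1 byte ≤ B = 3; zero-pad to 3 bytes: K' = 74 00 00.
K' ⊕ ipad = 42 36 36; K' ⊕ opad = 28 5c 5c.
Inner hash: even-index sum = 412 mod 256 = 156; odd-index sum = 193 mod 256 = 193 → 9c c1.
Outer hash (recomputed tag): even-index sum = 325 mod 256 = 69; odd-index sum = 248 mod 256 = 248 → 45 f8.
Recomputed tag = 45f8; claimed = 45f8 → match.

valid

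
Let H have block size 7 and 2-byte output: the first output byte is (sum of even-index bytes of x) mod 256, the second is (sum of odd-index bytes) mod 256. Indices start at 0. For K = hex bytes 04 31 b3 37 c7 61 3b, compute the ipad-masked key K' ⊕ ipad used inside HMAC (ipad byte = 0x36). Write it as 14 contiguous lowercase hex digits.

32078501f1570d

Key hex bytes 04 31 b3 37 c7 61 3b is exactly B = 7 bytes: K' = 04 31 b3 37 c7 61 3b.
XOR each byte with 0x36: 04⊕36=32, 31⊕36=07, b3⊕36=85, 37⊕36=01, c7⊕36=f1, 61⊕36=57, 3b⊕36=0d.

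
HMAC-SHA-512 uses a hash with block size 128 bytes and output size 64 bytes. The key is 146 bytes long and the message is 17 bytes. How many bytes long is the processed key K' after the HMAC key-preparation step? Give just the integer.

128

Key is 146 > 128 bytes, so it is hashed to 64 bytes then zero-padded to 128: |K'| = 128.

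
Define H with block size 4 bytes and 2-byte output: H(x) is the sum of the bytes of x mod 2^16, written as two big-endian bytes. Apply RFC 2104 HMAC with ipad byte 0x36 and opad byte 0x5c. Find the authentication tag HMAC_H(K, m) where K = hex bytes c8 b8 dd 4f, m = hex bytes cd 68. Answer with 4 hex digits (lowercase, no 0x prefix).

Key hex bytes c8 b8 dd 4f is exactly B = 4 bytes: K' = c8 b8 dd 4f.
K' ⊕ ipad = fe 8e eb 79.  K' ⊕ opad = 94 e4 81 13.
Inner input = (K'⊕ipad) ∥ m = fe 8e eb 79 ∥ cd 68.
Inner hash: sum = 254+142+235+121+205+104 = 1061 → 04 25.
Outer input = (K'⊕opad) ∥ inner = 94 e4 81 13 ∥ 04 25.
Outer hash (tag): sum = 148+228+129+19+4+37 = 565 → 02 35.

0235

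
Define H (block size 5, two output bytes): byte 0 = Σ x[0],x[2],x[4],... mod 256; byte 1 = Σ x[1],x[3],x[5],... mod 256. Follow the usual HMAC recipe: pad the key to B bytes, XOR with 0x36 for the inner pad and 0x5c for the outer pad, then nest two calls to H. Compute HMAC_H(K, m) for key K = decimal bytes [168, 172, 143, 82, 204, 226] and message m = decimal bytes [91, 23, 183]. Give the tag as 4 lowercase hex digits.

Key decimal bytes [168, 172, 143, 82, 204, 226] = a8 ac 8f 52 cc e2 is 6 bytes > B = 5, so hash it first: H(key) = 03 e0, then zero-pad to 5 bytes: K' = 03 e0 00 00 00.
K' ⊕ ipad = 35 d6 36 36 36.  K' ⊕ opad = 5f bc 5c 5c 5c.
Inner input = (K'⊕ipad) ∥ m = 35 d6 36 36 36 ∥ 5b 17 b7.
Inner hash: even-index sum = 184 mod 256 = 184; odd-index sum = 542 mod 256 = 30 → b8 1e.
Outer input = (K'⊕opad) ∥ inner = 5f bc 5c 5c 5c ∥ b8 1e.
Outer hash (tag): even-index sum = 309 mod 256 = 53; odd-index sum = 464 mod 256 = 208 → 35 d0.

35d0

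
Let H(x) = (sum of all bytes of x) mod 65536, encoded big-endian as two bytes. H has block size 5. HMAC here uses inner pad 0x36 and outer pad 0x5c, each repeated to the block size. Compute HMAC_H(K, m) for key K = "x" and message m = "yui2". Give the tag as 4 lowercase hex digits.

Key "x" = 78 is 1 byte ≤ B = 5; zero-pad to 5 bytes: K' = 78 00 00 00 00.
K' ⊕ ipad = 4e 36 36 36 36.  K' ⊕ opad = 24 5c 5c 5c 5c.
Inner input = (K'⊕ipad) ∥ m = 4e 36 36 36 36 ∥ 79 75 69 32.
Inner hash: sum = 78+54+54+54+54+121+117+105+50 = 687 → 02 af.
Outer input = (K'⊕opad) ∥ inner = 24 5c 5c 5c 5c ∥ 02 af.
Outer hash (tag): sum = 36+92+92+92+92+2+175 = 581 → 02 45.

0245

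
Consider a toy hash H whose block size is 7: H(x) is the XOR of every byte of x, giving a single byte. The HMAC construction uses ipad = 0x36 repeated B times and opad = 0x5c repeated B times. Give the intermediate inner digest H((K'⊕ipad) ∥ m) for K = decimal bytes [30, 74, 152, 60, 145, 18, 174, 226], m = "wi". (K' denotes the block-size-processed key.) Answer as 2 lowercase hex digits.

17

Key decimal bytes [30, 74, 152, 60, 145, 18, 174, 226] = 1e 4a 98 3c 91 12 ae e2 is 8 bytes > B = 7, so hash it first: H(key) = 3f, then zero-pad to 7 bytes: K' = 3f 00 00 00 00 00 00.
K' ⊕ ipad = 09 36 36 36 36 36 36.
Inner input = 09 36 36 36 36 36 36 ∥ 77 69.
Inner hash: XOR 09⊕36⊕36⊕36⊕36⊕36⊕36⊕77⊕69 = 17.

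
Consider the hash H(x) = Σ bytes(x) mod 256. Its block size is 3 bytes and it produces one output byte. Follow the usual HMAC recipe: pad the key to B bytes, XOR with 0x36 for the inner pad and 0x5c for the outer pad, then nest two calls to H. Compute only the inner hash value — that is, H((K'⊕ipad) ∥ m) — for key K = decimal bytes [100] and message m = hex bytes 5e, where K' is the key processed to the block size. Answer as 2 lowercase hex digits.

Key decimal bytes [100] = 64 is 1 byte ≤ B = 3; zero-pad to 3 bytes: K' = 64 00 00.
K' ⊕ ipad = 52 36 36.
Inner input = 52 36 36 ∥ 5e.
Inner hash: sum = 82+54+54+94 = 284; mod 256 = 28 → 1c.

1c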